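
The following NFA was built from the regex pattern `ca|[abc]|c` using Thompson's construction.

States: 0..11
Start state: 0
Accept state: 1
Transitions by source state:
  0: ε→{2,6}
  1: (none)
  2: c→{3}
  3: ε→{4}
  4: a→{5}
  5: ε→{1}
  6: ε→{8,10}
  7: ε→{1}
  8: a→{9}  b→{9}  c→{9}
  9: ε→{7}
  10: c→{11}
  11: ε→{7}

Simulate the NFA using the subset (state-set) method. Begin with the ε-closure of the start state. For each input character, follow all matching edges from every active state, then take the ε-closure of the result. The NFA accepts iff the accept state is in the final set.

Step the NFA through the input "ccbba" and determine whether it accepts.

initial (ε-close {0}): {0,2,6,8,10}
'c' @ 1: {1,3,4,7,9,11}  ✓accept
'c' @ 2: {}  — state set empty
rest 'bba' ignored (set empty)
end set {} — state 1 not in

Answer: REJECT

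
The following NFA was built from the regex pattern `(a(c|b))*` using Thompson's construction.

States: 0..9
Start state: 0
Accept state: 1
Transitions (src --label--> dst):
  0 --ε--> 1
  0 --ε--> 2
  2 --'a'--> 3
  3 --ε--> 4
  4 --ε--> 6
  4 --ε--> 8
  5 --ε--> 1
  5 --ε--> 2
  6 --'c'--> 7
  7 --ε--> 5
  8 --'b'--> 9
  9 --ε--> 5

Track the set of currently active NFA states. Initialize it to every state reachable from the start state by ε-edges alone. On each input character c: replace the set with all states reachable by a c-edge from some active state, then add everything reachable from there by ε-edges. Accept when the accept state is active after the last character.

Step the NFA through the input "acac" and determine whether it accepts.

initial (ε-close {0}): {0,1,2}
'a' @ 1: {3,4,6,8}
'c' @ 2: {1,2,5,7}  (accept∈set)
'a' @ 3: {3,4,6,8}
'c' @ 4: {1,2,5,7}  (accept∈set)
end set {1,2,5,7} — state 1 in

Answer: ACCEPT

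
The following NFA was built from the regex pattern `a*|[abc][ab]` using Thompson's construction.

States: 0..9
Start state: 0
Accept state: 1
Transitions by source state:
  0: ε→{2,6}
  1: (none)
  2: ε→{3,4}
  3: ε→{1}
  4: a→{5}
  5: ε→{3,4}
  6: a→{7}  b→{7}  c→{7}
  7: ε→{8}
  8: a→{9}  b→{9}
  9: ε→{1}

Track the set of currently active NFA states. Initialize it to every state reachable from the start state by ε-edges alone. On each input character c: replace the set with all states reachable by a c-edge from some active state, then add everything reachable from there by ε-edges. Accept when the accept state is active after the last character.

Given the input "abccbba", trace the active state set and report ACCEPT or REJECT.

start: ε-closure({0}) = {0,1,2,3,4,6}
'a' @ 1: {1,3,4,5,7,8}  ✓accept
'b' @ 2: {1,9}  ✓accept
'c' @ 3: {}  — state set empty
rest 'cbba' ignored (set empty)
end set {} — state 1 not in

Answer: REJECT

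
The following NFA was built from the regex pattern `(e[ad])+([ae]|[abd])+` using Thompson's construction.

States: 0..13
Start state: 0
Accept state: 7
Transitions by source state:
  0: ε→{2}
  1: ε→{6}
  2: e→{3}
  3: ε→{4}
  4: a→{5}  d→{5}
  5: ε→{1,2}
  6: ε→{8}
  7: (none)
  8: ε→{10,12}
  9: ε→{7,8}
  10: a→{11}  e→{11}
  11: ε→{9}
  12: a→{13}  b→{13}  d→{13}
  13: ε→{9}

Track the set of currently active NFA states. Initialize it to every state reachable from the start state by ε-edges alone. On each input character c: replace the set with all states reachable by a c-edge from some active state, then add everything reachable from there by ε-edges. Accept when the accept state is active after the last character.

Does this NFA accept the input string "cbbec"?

Answer: REJECT

Derivation:
initial (ε-close {0}): {0,2}
'c' @ 1: {}  — dead — no transitions
rest 'bbec' ignored (set empty)
after full input: {}  (accept=7 not in)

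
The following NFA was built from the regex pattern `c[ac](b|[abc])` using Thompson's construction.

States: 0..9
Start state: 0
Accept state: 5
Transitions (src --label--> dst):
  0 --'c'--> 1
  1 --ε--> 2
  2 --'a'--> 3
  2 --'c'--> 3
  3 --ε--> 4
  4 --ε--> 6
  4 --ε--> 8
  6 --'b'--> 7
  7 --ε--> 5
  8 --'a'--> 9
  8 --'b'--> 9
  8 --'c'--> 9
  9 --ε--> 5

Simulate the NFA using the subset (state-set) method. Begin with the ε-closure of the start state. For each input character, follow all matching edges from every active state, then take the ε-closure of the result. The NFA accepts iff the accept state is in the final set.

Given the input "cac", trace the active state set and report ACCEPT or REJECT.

Answer: ACCEPT

Derivation:
initial (ε-close {0}): {0}
'c' @ 1: {1,2}
'a' @ 2: {3,4,6,8}
'c' @ 3: {5,9}  [accepting]
after full input: {5,9}  (accept=5 in)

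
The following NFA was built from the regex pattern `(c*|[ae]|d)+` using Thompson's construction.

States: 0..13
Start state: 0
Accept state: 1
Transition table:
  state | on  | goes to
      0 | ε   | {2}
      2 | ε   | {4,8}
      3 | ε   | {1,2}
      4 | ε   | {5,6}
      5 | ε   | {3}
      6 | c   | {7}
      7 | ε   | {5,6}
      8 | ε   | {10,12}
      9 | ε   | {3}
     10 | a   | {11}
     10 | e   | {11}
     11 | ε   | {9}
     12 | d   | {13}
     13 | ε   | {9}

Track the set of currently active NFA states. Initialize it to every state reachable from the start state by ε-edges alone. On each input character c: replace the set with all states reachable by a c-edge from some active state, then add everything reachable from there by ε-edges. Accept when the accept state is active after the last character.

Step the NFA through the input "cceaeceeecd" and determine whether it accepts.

Answer: ACCEPT

Trace:
start: ε-closure({0}) = {0,1,2,3,4,5,6,8,10,12}
'c' @ 1: {1,2,3,4,5,6,7,8,10,12}  [accepting]
'c' @ 2: {1,2,3,4,5,6,7,8,10,12}  [accepting]
'e' @ 3: {1,2,3,4,5,6,8,9,10,11,12}  [accepting]
'a' @ 4: {1,2,3,4,5,6,8,9,10,11,12}  [accepting]
'e' @ 5: {1,2,3,4,5,6,8,9,10,11,12}  [accepting]
'c' @ 6: {1,2,3,4,5,6,7,8,10,12}  [accepting]
'e' @ 7: {1,2,3,4,5,6,8,9,10,11,12}  [accepting]
'e' @ 8: {1,2,3,4,5,6,8,9,10,11,12}  [accepting]
'e' @ 9: {1,2,3,4,5,6,8,9,10,11,12}  [accepting]
'c' @ 10: {1,2,3,4,5,6,7,8,10,12}  [accepting]
'd' @ 11: {1,2,3,4,5,6,8,9,10,12,13}  [accepting]
after full input: {1,2,3,4,5,6,8,9,10,12,13}  (accept=1 in)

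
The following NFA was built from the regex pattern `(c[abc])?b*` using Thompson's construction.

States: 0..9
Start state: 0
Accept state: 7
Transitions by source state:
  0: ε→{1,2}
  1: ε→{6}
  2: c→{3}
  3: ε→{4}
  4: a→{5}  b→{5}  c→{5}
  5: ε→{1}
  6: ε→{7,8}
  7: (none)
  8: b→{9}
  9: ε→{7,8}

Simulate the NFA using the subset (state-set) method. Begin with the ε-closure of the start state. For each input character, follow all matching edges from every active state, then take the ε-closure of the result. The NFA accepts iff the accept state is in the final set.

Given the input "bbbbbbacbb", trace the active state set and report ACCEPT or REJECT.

Answer: REJECT

Trace:
start: ε-closure({0}) = {0,1,2,6,7,8}
'b' @ 1: {7,8,9}  (accept∈set)
'b' @ 2: {7,8,9}  (accept∈set)
'b' @ 3: {7,8,9}  (accept∈set)
'b' @ 4: {7,8,9}  (accept∈set)
'b' @ 5: {7,8,9}  (accept∈set)
'b' @ 6: {7,8,9}  (accept∈set)
'a' @ 7: {}  — state set empty
rest 'cbb' ignored (set empty)
after full input: {}  (accept=7 not in)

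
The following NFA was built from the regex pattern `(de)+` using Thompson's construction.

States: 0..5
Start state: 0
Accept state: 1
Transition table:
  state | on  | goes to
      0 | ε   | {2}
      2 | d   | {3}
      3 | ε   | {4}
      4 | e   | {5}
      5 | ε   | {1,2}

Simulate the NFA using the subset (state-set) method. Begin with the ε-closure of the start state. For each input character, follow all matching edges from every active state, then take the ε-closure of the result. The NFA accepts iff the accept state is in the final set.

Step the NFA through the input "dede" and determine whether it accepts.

Answer: ACCEPT

Steps:
start: ε-closure({0}) = {0,2}
'd' @ 1: {3,4}
'e' @ 2: {1,2,5}  [accepting]
'd' @ 3: {3,4}
'e' @ 4: {1,2,5}  [accepting]
end set {1,2,5} — state 1 in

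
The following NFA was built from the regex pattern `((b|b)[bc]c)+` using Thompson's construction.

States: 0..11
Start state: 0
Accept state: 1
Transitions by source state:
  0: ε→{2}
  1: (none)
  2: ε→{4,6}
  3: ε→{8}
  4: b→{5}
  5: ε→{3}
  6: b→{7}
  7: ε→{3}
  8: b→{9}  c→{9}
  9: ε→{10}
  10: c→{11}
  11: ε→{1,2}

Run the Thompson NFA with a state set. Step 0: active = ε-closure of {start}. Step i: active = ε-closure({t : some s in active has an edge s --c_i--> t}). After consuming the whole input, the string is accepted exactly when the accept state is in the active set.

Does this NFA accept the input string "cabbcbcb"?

start: ε-closure({0}) = {0,2,4,6}
'c' @ 1: {}  — no active states
rest 'abbcbcb' ignored (set empty)
after full input: {}  (accept=1 not in)

Answer: REJECT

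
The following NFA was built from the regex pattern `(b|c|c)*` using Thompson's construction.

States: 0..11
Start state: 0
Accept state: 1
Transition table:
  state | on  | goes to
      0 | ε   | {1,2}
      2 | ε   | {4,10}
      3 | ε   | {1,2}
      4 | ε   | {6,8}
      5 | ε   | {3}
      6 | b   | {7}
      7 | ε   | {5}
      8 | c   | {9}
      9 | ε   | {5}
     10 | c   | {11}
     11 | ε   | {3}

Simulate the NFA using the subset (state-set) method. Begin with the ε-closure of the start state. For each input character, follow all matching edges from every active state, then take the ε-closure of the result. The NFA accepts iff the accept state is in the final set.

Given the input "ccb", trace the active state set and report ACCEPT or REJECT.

Answer: ACCEPT

Trace:
initial (ε-close {0}): {0,1,2,4,6,8,10}
'c' @ 1: {1,2,3,4,5,6,8,9,10,11}  ✓accept
'c' @ 2: {1,2,3,4,5,6,8,9,10,11}  ✓accept
'b' @ 3: {1,2,3,4,5,6,7,8,10}  ✓accept
end set {1,2,3,4,5,6,7,8,10} — state 1 in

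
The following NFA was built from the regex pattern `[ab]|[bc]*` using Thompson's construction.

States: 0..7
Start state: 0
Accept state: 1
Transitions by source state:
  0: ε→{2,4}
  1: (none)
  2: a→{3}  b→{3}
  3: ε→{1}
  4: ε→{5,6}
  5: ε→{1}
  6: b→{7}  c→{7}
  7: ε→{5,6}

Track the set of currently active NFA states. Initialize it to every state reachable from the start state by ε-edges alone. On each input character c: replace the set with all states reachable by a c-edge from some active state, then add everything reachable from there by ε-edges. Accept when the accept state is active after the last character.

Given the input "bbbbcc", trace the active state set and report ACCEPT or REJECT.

Answer: ACCEPT

Derivation:
start: ε-closure({0}) = {0,1,2,4,5,6}
'b' @ 1: {1,3,5,6,7}  ✓accept
'b' @ 2: {1,5,6,7}  ✓accept
'b' @ 3: {1,5,6,7}  ✓accept
'b' @ 4: {1,5,6,7}  ✓accept
'c' @ 5: {1,5,6,7}  ✓accept
'c' @ 6: {1,5,6,7}  ✓accept
end set {1,5,6,7} — state 1 in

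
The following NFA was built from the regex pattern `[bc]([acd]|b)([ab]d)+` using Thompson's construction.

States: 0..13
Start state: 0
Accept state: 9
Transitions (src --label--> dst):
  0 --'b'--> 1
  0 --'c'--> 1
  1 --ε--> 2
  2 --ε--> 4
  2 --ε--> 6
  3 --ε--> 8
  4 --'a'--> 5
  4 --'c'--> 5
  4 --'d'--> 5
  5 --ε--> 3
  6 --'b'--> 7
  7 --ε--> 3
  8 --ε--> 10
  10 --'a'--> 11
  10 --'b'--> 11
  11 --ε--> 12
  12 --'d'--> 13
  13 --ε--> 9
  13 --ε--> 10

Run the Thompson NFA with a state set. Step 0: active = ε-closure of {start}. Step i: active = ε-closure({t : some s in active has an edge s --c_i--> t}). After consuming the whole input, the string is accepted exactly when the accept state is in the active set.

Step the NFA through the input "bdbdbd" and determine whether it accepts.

Answer: ACCEPT

Steps:
start: ε-closure({0}) = {0}
'b' @ 1: {1,2,4,6}
'd' @ 2: {3,5,8,10}
'b' @ 3: {11,12}
'd' @ 4: {9,10,13}  (accept∈set)
'b' @ 5: {11,12}
'd' @ 6: {9,10,13}  (accept∈set)
end set {9,10,13} — state 9 in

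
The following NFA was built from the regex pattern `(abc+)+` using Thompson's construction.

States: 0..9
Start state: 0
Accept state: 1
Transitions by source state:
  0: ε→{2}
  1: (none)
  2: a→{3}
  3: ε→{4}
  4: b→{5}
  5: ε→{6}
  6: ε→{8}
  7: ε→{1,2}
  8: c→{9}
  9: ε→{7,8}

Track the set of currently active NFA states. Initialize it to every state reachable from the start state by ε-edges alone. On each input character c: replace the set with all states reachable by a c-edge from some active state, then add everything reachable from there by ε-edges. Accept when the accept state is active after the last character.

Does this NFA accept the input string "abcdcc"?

Answer: REJECT

Derivation:
start: ε-closure({0}) = {0,2}
'a' @ 1: {3,4}
'b' @ 2: {5,6,8}
'c' @ 3: {1,2,7,8,9}  ✓accept
'd' @ 4: {}  — no active states
rest 'cc' ignored (set empty)
final: {}; accept 1 not in set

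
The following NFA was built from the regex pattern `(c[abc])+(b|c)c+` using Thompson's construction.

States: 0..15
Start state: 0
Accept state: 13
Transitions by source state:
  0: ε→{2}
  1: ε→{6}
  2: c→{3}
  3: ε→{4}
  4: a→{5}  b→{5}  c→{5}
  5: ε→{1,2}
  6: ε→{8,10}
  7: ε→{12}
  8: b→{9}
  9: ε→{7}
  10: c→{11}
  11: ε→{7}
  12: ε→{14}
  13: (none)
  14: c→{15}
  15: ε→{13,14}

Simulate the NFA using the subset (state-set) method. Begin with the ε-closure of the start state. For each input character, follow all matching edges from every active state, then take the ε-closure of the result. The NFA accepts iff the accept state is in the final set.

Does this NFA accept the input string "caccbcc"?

S₀ = ε-closure({0}) = {0,2}
'c' @ 1: {3,4}
'a' @ 2: {1,2,5,6,8,10}
'c' @ 3: {3,4,7,11,12,14}
'c' @ 4: {1,2,5,6,8,10,13,14,15}  (accept∈set)
'b' @ 5: {7,9,12,14}
'c' @ 6: {13,14,15}  (accept∈set)
'c' @ 7: {13,14,15}  (accept∈set)
end set {13,14,15} — state 13 in

Answer: ACCEPT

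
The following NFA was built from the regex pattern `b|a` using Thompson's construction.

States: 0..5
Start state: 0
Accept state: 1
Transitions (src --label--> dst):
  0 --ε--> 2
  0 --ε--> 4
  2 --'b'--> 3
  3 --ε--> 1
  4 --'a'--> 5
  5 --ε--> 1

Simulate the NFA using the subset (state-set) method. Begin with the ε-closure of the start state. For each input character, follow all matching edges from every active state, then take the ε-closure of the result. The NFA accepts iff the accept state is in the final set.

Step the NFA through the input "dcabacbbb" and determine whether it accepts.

Answer: REJECT

Derivation:
initial (ε-close {0}): {0,2,4}
'd' @ 1: {}  — state set empty
rest 'cabacbbb' ignored (set empty)
end set {} — state 1 not in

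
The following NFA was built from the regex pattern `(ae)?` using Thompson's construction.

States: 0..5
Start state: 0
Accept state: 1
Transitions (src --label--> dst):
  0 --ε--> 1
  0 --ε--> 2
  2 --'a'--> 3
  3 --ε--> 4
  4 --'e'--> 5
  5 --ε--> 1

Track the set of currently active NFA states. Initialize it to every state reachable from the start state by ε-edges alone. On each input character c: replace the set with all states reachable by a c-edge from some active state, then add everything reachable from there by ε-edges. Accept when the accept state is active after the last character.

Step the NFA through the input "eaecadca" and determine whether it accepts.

initial (ε-close {0}): {0,1,2}
'e' @ 1: {}  — state set empty
rest 'aecadca' ignored (set empty)
after full input: {}  (accept=1 not in)

Answer: REJECT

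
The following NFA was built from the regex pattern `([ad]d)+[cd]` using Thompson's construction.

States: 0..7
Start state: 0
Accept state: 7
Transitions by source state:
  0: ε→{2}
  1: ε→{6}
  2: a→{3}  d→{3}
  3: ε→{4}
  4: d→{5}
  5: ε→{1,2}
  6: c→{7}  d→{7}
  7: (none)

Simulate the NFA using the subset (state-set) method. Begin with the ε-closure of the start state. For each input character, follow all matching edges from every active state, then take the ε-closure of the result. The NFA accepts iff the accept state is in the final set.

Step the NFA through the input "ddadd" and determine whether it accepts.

start: ε-closure({0}) = {0,2}
'd' @ 1: {3,4}
'd' @ 2: {1,2,5,6}
'a' @ 3: {3,4}
'd' @ 4: {1,2,5,6}
'd' @ 5: {3,4,7}  ✓accept
final: {3,4,7}; accept 7 in set

Answer: ACCEPT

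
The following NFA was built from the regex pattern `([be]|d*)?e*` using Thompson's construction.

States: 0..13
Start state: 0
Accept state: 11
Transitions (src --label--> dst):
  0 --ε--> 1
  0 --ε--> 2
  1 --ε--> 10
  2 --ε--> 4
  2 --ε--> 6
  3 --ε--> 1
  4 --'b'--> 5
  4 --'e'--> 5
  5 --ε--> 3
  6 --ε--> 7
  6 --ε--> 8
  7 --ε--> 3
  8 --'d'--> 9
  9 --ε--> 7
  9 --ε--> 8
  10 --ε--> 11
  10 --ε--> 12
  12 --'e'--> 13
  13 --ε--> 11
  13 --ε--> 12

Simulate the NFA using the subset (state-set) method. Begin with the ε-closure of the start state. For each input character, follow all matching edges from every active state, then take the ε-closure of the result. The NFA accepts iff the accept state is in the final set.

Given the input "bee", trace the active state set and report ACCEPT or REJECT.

Answer: ACCEPT

Derivation:
initial (ε-close {0}): {0,1,2,3,4,6,7,8,10,11,12}
'b' @ 1: {1,3,5,10,11,12}  ✓accept
'e' @ 2: {11,12,13}  ✓accept
'e' @ 3: {11,12,13}  ✓accept
after full input: {11,12,13}  (accept=11 in)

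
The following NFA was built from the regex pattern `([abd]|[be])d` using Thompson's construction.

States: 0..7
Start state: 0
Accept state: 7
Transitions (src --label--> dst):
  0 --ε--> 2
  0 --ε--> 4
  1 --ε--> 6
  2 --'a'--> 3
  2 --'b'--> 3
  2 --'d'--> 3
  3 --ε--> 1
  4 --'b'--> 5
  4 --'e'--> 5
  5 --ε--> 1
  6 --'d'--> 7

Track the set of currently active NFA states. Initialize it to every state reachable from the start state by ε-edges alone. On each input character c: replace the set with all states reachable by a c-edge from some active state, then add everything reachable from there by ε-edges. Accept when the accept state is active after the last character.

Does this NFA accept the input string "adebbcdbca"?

Answer: REJECT

Derivation:
initial (ε-close {0}): {0,2,4}
'a' @ 1: {1,3,6}
'd' @ 2: {7}  [accepting]
'e' @ 3: {}  — no active states
rest 'bbcdbca' ignored (set empty)
end set {} — state 7 not in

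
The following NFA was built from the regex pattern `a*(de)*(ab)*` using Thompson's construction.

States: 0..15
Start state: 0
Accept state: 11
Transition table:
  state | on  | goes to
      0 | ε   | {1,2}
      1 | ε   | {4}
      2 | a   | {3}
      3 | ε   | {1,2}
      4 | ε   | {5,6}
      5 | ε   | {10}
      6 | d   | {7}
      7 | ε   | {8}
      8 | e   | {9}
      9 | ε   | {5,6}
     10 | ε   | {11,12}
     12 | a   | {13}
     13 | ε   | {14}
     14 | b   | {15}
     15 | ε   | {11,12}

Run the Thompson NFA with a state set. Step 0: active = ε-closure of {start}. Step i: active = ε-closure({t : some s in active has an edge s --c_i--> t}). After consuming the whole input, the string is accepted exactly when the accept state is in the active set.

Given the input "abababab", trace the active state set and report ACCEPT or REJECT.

Answer: ACCEPT

Derivation:
S₀ = ε-closure({0}) = {0,1,2,4,5,6,10,11,12}
'a' @ 1: {1,2,3,4,5,6,10,11,12,13,14}  ✓accept
'b' @ 2: {11,12,15}  ✓accept
'a' @ 3: {13,14}
'b' @ 4: {11,12,15}  ✓accept
'a' @ 5: {13,14}
'b' @ 6: {11,12,15}  ✓accept
'a' @ 7: {13,14}
'b' @ 8: {11,12,15}  ✓accept
final: {11,12,15}; accept 11 in set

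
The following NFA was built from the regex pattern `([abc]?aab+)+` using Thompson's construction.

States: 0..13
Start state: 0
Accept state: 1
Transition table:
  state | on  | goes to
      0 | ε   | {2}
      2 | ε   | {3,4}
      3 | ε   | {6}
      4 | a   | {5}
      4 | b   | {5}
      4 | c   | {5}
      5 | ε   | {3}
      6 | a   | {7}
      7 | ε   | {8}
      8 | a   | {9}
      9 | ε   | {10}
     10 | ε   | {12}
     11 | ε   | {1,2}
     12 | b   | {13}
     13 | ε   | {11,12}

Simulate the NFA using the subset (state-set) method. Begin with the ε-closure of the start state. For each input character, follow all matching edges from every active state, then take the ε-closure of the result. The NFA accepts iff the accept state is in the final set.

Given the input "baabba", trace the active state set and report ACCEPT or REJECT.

Answer: REJECT

Trace:
initial (ε-close {0}): {0,2,3,4,6}
'b' @ 1: {3,5,6}
'a' @ 2: {7,8}
'a' @ 3: {9,10,12}
'b' @ 4: {1,2,3,4,6,11,12,13}  ✓accept
'b' @ 5: {1,2,3,4,5,6,11,12,13}  ✓accept
'a' @ 6: {3,5,6,7,8}
after full input: {3,5,6,7,8}  (accept=1 not in)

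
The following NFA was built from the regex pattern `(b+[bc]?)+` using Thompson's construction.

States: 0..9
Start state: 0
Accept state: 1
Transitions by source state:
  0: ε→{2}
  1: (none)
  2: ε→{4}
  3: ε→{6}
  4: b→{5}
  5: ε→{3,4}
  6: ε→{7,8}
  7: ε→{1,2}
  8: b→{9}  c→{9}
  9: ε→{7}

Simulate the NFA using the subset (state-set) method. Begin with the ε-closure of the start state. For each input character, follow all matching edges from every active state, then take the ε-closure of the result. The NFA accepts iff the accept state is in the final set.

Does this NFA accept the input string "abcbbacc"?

start: ε-closure({0}) = {0,2,4}
'a' @ 1: {}  — dead — no transitions
rest 'bcbbacc' ignored (set empty)
final: {}; accept 1 not in set

Answer: REJECT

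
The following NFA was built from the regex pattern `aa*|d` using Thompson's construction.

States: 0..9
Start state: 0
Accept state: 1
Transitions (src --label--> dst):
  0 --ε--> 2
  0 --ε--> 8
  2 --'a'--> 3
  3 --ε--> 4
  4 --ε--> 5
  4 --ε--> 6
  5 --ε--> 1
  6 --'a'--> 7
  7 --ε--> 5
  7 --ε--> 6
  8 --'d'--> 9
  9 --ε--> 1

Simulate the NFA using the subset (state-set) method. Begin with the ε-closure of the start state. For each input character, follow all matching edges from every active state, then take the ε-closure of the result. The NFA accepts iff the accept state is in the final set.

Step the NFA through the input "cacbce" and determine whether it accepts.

Answer: REJECT

Derivation:
initial (ε-close {0}): {0,2,8}
'c' @ 1: {}  — state set empty
rest 'acbce' ignored (set empty)
end set {} — state 1 not in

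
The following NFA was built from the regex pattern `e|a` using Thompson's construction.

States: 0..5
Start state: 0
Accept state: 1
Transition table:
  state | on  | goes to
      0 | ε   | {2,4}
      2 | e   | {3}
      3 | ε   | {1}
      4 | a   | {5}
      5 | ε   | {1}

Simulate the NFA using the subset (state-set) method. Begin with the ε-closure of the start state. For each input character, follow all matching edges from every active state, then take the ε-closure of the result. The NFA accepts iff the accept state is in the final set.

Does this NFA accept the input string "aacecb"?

Answer: REJECT

Steps:
initial (ε-close {0}): {0,2,4}
'a' @ 1: {1,5}  [accepting]
'a' @ 2: {}  — state set empty
rest 'cecb' ignored (set empty)
after full input: {}  (accept=1 not in)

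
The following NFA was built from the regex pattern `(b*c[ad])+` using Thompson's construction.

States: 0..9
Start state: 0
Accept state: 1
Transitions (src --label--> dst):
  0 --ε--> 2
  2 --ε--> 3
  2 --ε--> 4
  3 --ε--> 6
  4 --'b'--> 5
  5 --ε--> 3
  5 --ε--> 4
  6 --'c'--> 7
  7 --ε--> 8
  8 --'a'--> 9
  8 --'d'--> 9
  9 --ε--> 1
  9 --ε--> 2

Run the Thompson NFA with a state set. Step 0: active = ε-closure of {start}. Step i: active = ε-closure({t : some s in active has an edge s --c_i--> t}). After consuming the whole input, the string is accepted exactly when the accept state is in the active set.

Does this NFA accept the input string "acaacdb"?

Answer: REJECT

Steps:
initial (ε-close {0}): {0,2,3,4,6}
'a' @ 1: {}  — state set empty
rest 'caacdb' ignored (set empty)
final: {}; accept 1 not in set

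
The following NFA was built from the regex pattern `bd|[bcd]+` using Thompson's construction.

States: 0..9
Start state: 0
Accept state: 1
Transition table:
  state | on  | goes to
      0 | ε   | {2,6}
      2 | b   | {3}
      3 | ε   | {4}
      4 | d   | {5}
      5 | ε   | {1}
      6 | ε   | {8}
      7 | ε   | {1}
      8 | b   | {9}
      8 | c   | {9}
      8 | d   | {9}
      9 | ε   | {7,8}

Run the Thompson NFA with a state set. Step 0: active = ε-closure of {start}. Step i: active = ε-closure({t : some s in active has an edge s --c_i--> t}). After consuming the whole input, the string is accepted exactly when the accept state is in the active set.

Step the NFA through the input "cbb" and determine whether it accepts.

start: ε-closure({0}) = {0,2,6,8}
'c' @ 1: {1,7,8,9}  ✓accept
'b' @ 2: {1,7,8,9}  ✓accept
'b' @ 3: {1,7,8,9}  ✓accept
after full input: {1,7,8,9}  (accept=1 in)

Answer: ACCEPT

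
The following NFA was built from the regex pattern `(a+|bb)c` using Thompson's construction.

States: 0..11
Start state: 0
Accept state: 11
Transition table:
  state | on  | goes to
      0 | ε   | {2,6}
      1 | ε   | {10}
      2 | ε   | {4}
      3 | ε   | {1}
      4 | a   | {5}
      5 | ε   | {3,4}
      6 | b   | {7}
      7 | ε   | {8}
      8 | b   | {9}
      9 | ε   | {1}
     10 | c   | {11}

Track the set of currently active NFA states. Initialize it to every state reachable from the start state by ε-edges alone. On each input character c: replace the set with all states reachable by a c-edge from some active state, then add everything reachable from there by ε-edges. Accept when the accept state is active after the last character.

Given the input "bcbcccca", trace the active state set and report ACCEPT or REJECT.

Answer: REJECT

Trace:
start: ε-closure({0}) = {0,2,4,6}
'b' @ 1: {7,8}
'c' @ 2: {}  — no active states
rest 'bcccca' ignored (set empty)
after full input: {}  (accept=11 not in)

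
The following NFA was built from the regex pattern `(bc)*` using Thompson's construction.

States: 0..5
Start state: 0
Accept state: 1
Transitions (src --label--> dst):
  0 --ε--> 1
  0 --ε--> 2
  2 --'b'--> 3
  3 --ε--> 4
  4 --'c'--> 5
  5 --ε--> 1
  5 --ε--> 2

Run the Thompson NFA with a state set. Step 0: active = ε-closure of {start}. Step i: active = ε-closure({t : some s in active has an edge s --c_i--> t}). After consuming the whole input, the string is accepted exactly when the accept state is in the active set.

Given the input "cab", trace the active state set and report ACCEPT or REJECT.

Answer: REJECT

Derivation:
S₀ = ε-closure({0}) = {0,1,2}
'c' @ 1: {}  — dead — no transitions
rest 'ab' ignored (set empty)
final: {}; accept 1 not in set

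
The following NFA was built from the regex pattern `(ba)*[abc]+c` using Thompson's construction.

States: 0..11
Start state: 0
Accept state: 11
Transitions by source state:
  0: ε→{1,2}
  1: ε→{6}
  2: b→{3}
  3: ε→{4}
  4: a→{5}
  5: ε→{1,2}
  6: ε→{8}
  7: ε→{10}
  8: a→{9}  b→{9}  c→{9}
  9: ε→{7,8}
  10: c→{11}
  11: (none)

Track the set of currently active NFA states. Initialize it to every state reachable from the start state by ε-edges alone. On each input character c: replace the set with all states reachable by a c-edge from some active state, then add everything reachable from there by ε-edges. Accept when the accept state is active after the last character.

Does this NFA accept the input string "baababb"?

S₀ = ε-closure({0}) = {0,1,2,6,8}
'b' @ 1: {3,4,7,8,9,10}
'a' @ 2: {1,2,5,6,7,8,9,10}
'a' @ 3: {7,8,9,10}
'b' @ 4: {7,8,9,10}
'a' @ 5: {7,8,9,10}
'b' @ 6: {7,8,9,10}
'b' @ 7: {7,8,9,10}
final: {7,8,9,10}; accept 11 not in set

Answer: REJECT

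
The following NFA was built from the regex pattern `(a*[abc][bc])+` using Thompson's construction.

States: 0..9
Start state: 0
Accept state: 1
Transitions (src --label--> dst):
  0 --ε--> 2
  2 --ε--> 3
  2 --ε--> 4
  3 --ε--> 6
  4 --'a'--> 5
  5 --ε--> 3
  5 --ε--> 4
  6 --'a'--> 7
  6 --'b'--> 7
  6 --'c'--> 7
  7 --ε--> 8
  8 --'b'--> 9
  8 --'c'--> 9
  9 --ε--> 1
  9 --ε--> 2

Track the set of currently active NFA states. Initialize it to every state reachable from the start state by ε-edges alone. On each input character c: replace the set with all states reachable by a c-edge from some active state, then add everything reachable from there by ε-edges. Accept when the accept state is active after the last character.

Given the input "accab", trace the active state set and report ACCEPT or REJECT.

Answer: ACCEPT

Steps:
start: ε-closure({0}) = {0,2,3,4,6}
'a' @ 1: {3,4,5,6,7,8}
'c' @ 2: {1,2,3,4,6,7,8,9}  ✓accept
'c' @ 3: {1,2,3,4,6,7,8,9}  ✓accept
'a' @ 4: {3,4,5,6,7,8}
'b' @ 5: {1,2,3,4,6,7,8,9}  ✓accept
end set {1,2,3,4,6,7,8,9} — state 1 in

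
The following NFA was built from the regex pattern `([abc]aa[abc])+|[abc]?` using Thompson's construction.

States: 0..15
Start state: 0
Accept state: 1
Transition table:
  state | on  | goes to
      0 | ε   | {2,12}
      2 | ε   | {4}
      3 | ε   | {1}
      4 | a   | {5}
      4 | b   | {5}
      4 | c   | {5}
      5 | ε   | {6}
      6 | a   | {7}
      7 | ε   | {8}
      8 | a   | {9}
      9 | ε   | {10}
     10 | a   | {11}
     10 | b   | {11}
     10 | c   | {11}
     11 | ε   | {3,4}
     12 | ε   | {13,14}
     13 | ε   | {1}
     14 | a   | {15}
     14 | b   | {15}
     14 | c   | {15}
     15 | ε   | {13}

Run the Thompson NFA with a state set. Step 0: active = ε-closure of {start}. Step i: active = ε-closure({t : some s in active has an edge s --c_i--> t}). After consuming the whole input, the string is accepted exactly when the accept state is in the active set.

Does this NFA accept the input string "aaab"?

Answer: ACCEPT

Trace:
initial (ε-close {0}): {0,1,2,4,12,13,14}
'a' @ 1: {1,5,6,13,15}  [accepting]
'a' @ 2: {7,8}
'a' @ 3: {9,10}
'b' @ 4: {1,3,4,11}  [accepting]
final: {1,3,4,11}; accept 1 in set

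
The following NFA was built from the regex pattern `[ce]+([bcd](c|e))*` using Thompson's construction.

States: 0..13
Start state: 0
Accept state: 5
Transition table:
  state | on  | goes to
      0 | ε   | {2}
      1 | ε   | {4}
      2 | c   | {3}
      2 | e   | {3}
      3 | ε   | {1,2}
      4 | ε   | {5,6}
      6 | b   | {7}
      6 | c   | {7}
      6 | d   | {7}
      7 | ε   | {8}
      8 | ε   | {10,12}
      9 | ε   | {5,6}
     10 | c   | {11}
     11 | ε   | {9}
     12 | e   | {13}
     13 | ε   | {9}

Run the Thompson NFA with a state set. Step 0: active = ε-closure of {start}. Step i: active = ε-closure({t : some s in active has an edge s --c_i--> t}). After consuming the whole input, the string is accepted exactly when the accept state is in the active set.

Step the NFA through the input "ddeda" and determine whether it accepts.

start: ε-closure({0}) = {0,2}
'd' @ 1: {}  — state set empty
rest 'deda' ignored (set empty)
after full input: {}  (accept=5 not in)

Answer: REJECT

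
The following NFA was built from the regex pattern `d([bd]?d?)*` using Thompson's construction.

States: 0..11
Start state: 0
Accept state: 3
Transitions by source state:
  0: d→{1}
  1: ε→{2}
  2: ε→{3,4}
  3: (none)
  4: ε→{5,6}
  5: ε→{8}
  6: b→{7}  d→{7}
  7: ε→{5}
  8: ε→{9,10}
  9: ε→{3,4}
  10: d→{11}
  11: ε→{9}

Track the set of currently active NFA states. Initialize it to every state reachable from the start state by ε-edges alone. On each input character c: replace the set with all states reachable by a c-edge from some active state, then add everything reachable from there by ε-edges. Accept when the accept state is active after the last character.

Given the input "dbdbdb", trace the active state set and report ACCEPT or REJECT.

S₀ = ε-closure({0}) = {0}
'd' @ 1: {1,2,3,4,5,6,8,9,10}  ✓accept
'b' @ 2: {3,4,5,6,7,8,9,10}  ✓accept
'd' @ 3: {3,4,5,6,7,8,9,10,11}  ✓accept
'b' @ 4: {3,4,5,6,7,8,9,10}  ✓accept
'd' @ 5: {3,4,5,6,7,8,9,10,11}  ✓accept
'b' @ 6: {3,4,5,6,7,8,9,10}  ✓accept
after full input: {3,4,5,6,7,8,9,10}  (accept=3 in)

Answer: ACCEPT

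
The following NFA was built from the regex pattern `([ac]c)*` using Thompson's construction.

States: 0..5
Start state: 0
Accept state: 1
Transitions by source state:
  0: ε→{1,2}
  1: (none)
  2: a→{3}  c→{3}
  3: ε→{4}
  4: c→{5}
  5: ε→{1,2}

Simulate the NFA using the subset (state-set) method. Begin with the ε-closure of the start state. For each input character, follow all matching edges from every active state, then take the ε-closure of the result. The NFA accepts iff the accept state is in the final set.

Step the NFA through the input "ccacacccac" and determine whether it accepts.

start: ε-closure({0}) = {0,1,2}
'c' @ 1: {3,4}
'c' @ 2: {1,2,5}  ✓accept
'a' @ 3: {3,4}
'c' @ 4: {1,2,5}  ✓accept
'a' @ 5: {3,4}
'c' @ 6: {1,2,5}  ✓accept
'c' @ 7: {3,4}
'c' @ 8: {1,2,5}  ✓accept
'a' @ 9: {3,4}
'c' @ 10: {1,2,5}  ✓accept
final: {1,2,5}; accept 1 in set

Answer: ACCEPT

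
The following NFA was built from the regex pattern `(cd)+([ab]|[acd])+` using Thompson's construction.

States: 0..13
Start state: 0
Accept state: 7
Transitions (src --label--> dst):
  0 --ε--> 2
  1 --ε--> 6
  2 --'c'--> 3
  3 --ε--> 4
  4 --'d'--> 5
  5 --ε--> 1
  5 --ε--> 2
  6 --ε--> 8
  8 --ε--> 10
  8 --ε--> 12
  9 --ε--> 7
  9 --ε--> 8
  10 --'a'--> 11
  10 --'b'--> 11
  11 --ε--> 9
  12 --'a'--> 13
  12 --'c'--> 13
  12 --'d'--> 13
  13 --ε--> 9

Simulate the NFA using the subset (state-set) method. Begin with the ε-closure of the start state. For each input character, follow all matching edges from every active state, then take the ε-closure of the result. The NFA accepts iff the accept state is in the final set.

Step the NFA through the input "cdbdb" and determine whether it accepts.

Answer: ACCEPT

Steps:
start: ε-closure({0}) = {0,2}
'c' @ 1: {3,4}
'd' @ 2: {1,2,5,6,8,10,12}
'b' @ 3: {7,8,9,10,11,12}  ✓accept
'd' @ 4: {7,8,9,10,12,13}  ✓accept
'b' @ 5: {7,8,9,10,11,12}  ✓accept
final: {7,8,9,10,11,12}; accept 7 in set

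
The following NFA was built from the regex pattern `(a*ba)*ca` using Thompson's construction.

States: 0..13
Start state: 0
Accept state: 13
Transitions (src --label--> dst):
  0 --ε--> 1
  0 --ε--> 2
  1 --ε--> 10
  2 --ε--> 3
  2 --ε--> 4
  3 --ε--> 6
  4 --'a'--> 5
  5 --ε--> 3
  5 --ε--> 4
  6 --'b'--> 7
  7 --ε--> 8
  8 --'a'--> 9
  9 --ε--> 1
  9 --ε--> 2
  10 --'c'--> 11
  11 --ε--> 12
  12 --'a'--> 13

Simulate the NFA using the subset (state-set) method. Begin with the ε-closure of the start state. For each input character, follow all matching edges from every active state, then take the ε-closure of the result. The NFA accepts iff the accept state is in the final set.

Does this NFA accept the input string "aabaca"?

Answer: ACCEPT

Derivation:
initial (ε-close {0}): {0,1,2,3,4,6,10}
'a' @ 1: {3,4,5,6}
'a' @ 2: {3,4,5,6}
'b' @ 3: {7,8}
'a' @ 4: {1,2,3,4,6,9,10}
'c' @ 5: {11,12}
'a' @ 6: {13}  ✓accept
after full input: {13}  (accept=13 in)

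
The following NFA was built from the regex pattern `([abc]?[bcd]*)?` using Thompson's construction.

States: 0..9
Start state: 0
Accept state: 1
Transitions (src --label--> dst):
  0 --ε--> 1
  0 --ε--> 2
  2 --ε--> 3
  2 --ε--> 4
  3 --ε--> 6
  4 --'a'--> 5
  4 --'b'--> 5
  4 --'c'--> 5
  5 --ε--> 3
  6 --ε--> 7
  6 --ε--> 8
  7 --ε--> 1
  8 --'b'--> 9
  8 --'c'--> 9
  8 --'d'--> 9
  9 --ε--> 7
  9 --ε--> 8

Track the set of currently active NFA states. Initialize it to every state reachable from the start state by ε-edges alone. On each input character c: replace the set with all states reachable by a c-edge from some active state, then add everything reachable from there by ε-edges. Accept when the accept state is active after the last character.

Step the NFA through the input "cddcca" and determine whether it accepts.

Answer: REJECT

Trace:
initial (ε-close {0}): {0,1,2,3,4,6,7,8}
'c' @ 1: {1,3,5,6,7,8,9}  ✓accept
'd' @ 2: {1,7,8,9}  ✓accept
'd' @ 3: {1,7,8,9}  ✓accept
'c' @ 4: {1,7,8,9}  ✓accept
'c' @ 5: {1,7,8,9}  ✓accept
'a' @ 6: {}  — state set empty
final: {}; accept 1 not in set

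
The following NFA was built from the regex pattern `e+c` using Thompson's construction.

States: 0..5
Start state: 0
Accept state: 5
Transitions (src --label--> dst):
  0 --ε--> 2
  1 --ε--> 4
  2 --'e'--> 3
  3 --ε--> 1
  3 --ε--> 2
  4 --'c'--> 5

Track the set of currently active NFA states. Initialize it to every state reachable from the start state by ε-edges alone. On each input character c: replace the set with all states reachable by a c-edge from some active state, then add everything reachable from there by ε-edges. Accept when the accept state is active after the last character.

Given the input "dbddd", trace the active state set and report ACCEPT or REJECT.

Answer: REJECT

Trace:
initial (ε-close {0}): {0,2}
'd' @ 1: {}  — state set empty
rest 'bddd' ignored (set empty)
final: {}; accept 5 not in set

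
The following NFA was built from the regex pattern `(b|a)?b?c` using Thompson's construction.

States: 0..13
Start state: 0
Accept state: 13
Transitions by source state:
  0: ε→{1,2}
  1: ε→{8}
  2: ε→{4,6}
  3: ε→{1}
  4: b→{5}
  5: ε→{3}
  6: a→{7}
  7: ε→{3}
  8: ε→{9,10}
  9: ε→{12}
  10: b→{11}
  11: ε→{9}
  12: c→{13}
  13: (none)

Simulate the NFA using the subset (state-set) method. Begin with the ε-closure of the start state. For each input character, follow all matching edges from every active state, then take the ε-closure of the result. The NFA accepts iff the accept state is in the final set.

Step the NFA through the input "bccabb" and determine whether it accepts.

Answer: REJECT

Derivation:
start: ε-closure({0}) = {0,1,2,4,6,8,9,10,12}
'b' @ 1: {1,3,5,8,9,10,11,12}
'c' @ 2: {13}  ✓accept
'c' @ 3: {}  — state set empty
rest 'abb' ignored (set empty)
after full input: {}  (accept=13 not in)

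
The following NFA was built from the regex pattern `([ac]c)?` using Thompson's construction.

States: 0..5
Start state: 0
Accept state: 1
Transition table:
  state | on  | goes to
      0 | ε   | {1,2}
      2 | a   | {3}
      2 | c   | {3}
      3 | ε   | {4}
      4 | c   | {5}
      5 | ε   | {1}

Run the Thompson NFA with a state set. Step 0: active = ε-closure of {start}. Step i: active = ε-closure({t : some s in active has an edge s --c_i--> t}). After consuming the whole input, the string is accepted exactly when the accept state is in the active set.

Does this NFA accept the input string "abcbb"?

Answer: REJECT

Derivation:
initial (ε-close {0}): {0,1,2}
'a' @ 1: {3,4}
'b' @ 2: {}  — dead — no transitions
rest 'cbb' ignored (set empty)
end set {} — state 1 not in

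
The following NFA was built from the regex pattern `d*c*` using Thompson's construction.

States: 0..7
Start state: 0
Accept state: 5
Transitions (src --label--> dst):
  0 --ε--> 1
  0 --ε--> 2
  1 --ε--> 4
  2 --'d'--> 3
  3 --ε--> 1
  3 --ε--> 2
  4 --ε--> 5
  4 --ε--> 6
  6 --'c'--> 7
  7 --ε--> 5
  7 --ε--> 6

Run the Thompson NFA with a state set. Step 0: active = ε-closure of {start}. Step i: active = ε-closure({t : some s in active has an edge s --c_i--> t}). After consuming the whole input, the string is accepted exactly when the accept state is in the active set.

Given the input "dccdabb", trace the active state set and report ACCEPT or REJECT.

Answer: REJECT

Steps:
initial (ε-close {0}): {0,1,2,4,5,6}
'd' @ 1: {1,2,3,4,5,6}  (accept∈set)
'c' @ 2: {5,6,7}  (accept∈set)
'c' @ 3: {5,6,7}  (accept∈set)
'd' @ 4: {}  — no active states
rest 'abb' ignored (set empty)
end set {} — state 5 not in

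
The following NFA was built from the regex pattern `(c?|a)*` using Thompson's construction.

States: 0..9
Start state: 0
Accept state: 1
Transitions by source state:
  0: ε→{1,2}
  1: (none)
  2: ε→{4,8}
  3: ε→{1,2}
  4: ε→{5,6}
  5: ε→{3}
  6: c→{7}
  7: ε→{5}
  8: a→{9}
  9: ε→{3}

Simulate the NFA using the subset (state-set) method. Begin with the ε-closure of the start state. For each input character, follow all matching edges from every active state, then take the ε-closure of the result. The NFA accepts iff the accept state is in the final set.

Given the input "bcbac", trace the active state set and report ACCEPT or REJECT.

start: ε-closure({0}) = {0,1,2,3,4,5,6,8}
'b' @ 1: {}  — state set empty
rest 'cbac' ignored (set empty)
after full input: {}  (accept=1 not in)

Answer: REJECT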